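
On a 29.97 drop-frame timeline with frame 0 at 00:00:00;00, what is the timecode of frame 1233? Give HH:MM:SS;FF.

Each 10-minute DF block holds 10 × 60 × 30 − 9 × 2 = 17982 frames. 1233 ÷ 17982 → 0 full blocks, remainder 1233.
Within the partial block the first minute is 1800 frames and each further minute 1798, so 0 further minute boundaries passed. Total skipped labels = 18 × 0 + 2 × 0 = 0.
Non-drop label index = 1233 + 0 = 1233; at 30 labels/s that is 00:00:41:03, i.e. DF 00:00:41;03.

00:00:41;03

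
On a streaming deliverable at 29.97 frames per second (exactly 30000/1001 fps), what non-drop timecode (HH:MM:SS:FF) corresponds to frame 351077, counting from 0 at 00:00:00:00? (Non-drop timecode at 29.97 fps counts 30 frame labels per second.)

351077 ÷ 30 = 11702 full seconds, remainder 17 frames.
11702 s = 3 h 15 min 2 s.
Timecode: 03:15:02:17.

03:15:02:17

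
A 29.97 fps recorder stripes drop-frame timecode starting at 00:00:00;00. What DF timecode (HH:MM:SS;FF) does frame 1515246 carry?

14:02:38;22

Each 10-minute DF block holds 10 × 60 × 30 − 9 × 2 = 17982 frames. 1515246 ÷ 17982 → 84 full blocks, remainder 4758.
Within the partial block the first minute is 1800 frames and each further minute 1798, so 2 further minute boundaries passed. Total skipped labels = 18 × 84 + 2 × 2 = 1516.
Non-drop label index = 1515246 + 1516 = 1516762; at 30 labels/s that is 14:02:38:22, i.e. DF 14:02:38;22.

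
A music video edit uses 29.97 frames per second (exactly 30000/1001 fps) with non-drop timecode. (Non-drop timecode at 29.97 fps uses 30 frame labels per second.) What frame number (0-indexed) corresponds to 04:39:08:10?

Total seconds to the label: (4 × 3600 + 39 × 60 + 8) = 16748.
Frame index = 16748 × 30 + 10 = 502450.

frame 502450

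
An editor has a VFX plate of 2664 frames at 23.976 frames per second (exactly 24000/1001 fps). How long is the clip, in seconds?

Running time = 2664 / (24000/1001) = 111.111 s.

111.111 seconds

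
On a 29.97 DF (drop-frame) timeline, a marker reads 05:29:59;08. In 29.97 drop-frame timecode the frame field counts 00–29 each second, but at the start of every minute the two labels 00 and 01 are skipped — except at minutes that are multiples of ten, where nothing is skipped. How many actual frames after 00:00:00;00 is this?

593384

As if non-drop at 30 labels/s: (5 × 3600 + 29 × 60 + 59) × 30 + 8 = 593978.
Minute boundaries passed: 329; those not divisible by 10: 329 − 32 = 297; dropped labels = 2 × 297 = 594.
Actual frame index = 593978 − 594 = 593384.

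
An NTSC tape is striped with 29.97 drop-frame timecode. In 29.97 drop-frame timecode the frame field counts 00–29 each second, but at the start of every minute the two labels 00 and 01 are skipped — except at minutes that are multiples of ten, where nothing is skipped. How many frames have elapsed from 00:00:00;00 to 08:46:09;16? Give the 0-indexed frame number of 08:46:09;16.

As if non-drop at 30 labels/s: (8 × 3600 + 46 × 60 + 9) × 30 + 16 = 947086.
Minute boundaries passed: 526; those not divisible by 10: 526 − 52 = 474; dropped labels = 2 × 474 = 948.
Actual frame index = 947086 − 948 = 946138.

946138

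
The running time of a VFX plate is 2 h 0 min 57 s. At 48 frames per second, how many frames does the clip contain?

2 h 0 min 57 s = 7257 s.
Frames = 7257 × 48 = 348336.

348336 frames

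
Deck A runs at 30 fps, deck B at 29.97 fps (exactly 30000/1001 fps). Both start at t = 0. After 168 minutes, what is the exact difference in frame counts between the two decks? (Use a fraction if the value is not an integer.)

168 min = 10080 s.
A emits 30 × 10080 = 302400 frames; B emits 30000/1001 × 10080 = 43200000/143.
Difference = 43200/143 frames (≈ 302.0979); B is behind A.

43200/143 frames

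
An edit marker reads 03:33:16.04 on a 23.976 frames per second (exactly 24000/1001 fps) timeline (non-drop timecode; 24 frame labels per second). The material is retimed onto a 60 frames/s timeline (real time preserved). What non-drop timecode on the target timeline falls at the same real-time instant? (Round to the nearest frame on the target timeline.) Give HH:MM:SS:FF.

Source frame index: (3×3600 + 33×60 + 16) × 24 + 4 = 307108.
Real time: 307108 / (24000/1001) = 76853777/6000 s.
Target frame: (76853777/6000) × (60) = 76853777/100 ≈ 768537.770 → 768538.
At 60 labels/s: frame 768538 → 03:33:28:58.

03:33:28:58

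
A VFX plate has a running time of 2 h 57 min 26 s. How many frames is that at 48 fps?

2 h 57 min 26 s = 10646 s.
Frames = 10646 × 48 = 511008.

511008 frames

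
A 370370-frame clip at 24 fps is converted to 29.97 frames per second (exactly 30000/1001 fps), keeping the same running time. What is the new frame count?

Target frames = source frames × (target rate / source rate) = 370370 × (30000/1001)/(24) = 370370 × 1250/1001 = 462500.

462500 frames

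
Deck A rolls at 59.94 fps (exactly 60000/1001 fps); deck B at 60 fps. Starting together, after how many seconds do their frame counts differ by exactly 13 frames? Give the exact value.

13013/60 seconds

The gap grows by |60 − 60000/1001| = 60/1001 frames per second.
Time for a 13-frame gap: 13 ÷ (60/1001) = 13013/60 s.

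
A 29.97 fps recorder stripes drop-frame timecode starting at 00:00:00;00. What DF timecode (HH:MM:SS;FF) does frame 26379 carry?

Each 10-minute DF block holds 10 × 60 × 30 − 9 × 2 = 17982 frames. 26379 ÷ 17982 → 1 full block, remainder 8397.
Within the partial block the first minute is 1800 frames and each further minute 1798, so 4 further minute boundaries passed. Total skipped labels = 18 × 1 + 2 × 4 = 26.
Non-drop label index = 26379 + 26 = 26405; at 30 labels/s that is 00:14:40:05, i.e. DF 00:14:40;05.

00:14:40;05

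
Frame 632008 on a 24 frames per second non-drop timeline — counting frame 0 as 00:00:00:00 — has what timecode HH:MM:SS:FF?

07:18:53:16

632008 ÷ 24 = 26333 full seconds, remainder 16 frames.
26333 s = 7 h 18 min 53 s.
Timecode: 07:18:53:16.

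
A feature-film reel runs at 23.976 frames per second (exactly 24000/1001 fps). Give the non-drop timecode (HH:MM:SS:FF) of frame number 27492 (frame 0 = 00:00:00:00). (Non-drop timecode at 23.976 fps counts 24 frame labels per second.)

27492 ÷ 24 = 1145 full seconds, remainder 12 frames.
1145 s = 0 h 19 min 5 s.
Timecode: 00:19:05:12.

00:19:05:12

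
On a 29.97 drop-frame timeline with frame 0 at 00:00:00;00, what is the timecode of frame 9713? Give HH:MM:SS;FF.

00:05:24;03

Each 10-minute DF block holds 10 × 60 × 30 − 9 × 2 = 17982 frames. 9713 ÷ 17982 → 0 full blocks, remainder 9713.
Within the partial block the first minute is 1800 frames and each further minute 1798, so 5 further minute boundaries passed. Total skipped labels = 18 × 0 + 2 × 5 = 10.
Non-drop label index = 9713 + 10 = 9723; at 30 labels/s that is 00:05:24:03, i.e. DF 00:05:24;03.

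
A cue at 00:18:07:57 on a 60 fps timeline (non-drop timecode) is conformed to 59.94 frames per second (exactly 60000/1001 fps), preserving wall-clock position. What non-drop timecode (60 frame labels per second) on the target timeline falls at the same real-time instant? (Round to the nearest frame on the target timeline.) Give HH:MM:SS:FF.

00:18:06:52

Source frame index: (0×3600 + 18×60 + 7) × 60 + 57 = 65277.
Real time: 65277 / (60) = 21759/20 s.
Target frame: (21759/20) × (60000/1001) = 65277000/1001 ≈ 65211.788 → 65212.
At 60 labels/s: frame 65212 → 00:18:06:52.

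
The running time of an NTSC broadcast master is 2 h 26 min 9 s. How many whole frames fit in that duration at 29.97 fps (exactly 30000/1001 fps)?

2 h 26 min 9 s = 8769 s.
Frames = 8769 × 30000/1001 = 263070000/1001 ≈ 262807.1928.
Complete frames: 262807.

262807 frames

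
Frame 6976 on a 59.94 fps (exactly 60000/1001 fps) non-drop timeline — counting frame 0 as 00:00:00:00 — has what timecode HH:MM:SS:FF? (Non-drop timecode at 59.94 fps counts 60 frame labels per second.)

6976 ÷ 60 = 116 full seconds, remainder 16 frames.
116 s = 0 h 1 min 56 s.
Timecode: 00:01:56:16.

00:01:56:16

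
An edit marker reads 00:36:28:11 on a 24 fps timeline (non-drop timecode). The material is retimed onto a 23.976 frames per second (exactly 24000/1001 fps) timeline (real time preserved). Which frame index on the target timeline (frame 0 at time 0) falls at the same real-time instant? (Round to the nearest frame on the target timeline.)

frame 52471

Source frame index: (0×3600 + 36×60 + 28) × 24 + 11 = 52523.
Real time: 52523 / (24) = 52523/24 s.
Target frame: (52523/24) × (24000/1001) = 52523000/1001 ≈ 52470.529 → 52471.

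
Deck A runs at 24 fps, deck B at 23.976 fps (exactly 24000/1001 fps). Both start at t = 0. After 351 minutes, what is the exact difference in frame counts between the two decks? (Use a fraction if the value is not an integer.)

351 min = 21060 s.
A emits 24 × 21060 = 505440 frames; B emits 24000/1001 × 21060 = 38880000/77.
Difference = 38880/77 frames (≈ 504.9351); B is behind A.

38880/77 frames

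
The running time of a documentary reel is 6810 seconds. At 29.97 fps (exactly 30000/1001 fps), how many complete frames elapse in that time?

Frames = 6810 × 30000/1001 = 204300000/1001 ≈ 204095.9041.
Complete frames: 204095.

204095 frames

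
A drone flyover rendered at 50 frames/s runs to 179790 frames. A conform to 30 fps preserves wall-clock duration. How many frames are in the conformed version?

Target frames = source frames × (target rate / source rate) = 179790 × (30)/(50) = 179790 × 3/5 = 107874.

107874 frames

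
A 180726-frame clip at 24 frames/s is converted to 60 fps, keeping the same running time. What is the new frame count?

451815 frames

Frames at target rate = 180726 × (60) / (24) = 451815.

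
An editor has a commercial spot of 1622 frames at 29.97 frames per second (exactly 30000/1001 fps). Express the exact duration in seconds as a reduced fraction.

811811/15000 seconds

Running time = 1622 ÷ (30000/1001) = 1622 × 1001/30000 = 811811/15000 s.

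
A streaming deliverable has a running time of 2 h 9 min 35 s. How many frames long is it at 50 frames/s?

2 h 9 min 35 s = 7775 s.
Frames = 7775 × 50 = 388750.

388750 frames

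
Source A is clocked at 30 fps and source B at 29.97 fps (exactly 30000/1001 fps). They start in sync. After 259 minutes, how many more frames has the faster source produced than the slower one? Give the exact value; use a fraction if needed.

259 min = 15540 s.
A emits 30 × 15540 = 466200 frames; B emits 30000/1001 × 15540 = 66600000/143.
Difference = 66600/143 frames (≈ 465.7343); B is behind A.

66600/143 frames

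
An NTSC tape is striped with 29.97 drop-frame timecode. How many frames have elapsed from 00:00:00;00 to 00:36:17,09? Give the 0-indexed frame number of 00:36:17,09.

As if non-drop at 30 labels/s: (0 × 3600 + 36 × 60 + 17) × 30 + 9 = 65319.
Minute boundaries passed: 36; those not divisible by 10: 36 − 3 = 33; dropped labels = 2 × 33 = 66.
Actual frame index = 65319 − 66 = 65253.

65253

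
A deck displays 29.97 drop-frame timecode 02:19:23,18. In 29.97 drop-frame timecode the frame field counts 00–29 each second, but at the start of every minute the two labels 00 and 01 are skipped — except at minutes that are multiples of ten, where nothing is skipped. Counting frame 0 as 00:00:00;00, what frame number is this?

250656

Complete 10-minute blocks: 13, each 17982 frames → 233766.
Remaining 9 whole minutes in the current block: 1800 + 8 × 1798 = 16184 frames.
Within the current minute: 23 × 30 + 18 − 2 = 706 (labels ;00/;01 skipped at this minute). Total = 233766 + 16184 + 706 = 250656.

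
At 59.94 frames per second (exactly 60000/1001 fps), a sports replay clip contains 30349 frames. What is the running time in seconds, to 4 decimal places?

506.3225 seconds

Running time = 30349 × 1001/60000 = 30379349/60000 s ≈ 506.3225 s.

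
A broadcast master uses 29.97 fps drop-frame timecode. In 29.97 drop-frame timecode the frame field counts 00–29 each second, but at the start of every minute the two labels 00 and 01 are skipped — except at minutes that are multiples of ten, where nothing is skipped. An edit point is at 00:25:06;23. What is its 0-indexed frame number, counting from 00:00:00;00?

45157

Complete 10-minute blocks: 2, each 17982 frames → 35964.
Remaining 5 whole minutes in the current block: 1800 + 4 × 1798 = 8992 frames.
Within the current minute: 6 × 30 + 23 − 2 = 201 (labels ;00/;01 skipped at this minute). Total = 35964 + 8992 + 201 = 45157.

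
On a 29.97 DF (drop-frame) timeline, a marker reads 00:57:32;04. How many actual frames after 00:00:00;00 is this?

Complete 10-minute blocks: 5, each 17982 frames → 89910.
Remaining 7 whole minutes in the current block: 1800 + 6 × 1798 = 12588 frames.
Within the current minute: 32 × 30 + 4 − 2 = 962 (labels ;00/;01 skipped at this minute). Total = 89910 + 12588 + 962 = 103460.

103460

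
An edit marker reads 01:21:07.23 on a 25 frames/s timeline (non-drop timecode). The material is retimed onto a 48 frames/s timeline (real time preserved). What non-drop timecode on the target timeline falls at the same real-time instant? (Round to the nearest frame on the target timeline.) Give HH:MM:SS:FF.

01:21:07:44

Source frame index: (1×3600 + 21×60 + 7) × 25 + 23 = 121698.
Real time: 121698 / (25) = 121698/25 s.
Target frame: (121698/25) × (48) = 5841504/25 ≈ 233660.160 → 233660.
At 48 labels/s: frame 233660 → 01:21:07:44.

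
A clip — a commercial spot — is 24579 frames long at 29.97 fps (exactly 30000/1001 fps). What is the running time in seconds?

Running time = 24579 / (30000/1001) = 820.1193 s.

820.1193 seconds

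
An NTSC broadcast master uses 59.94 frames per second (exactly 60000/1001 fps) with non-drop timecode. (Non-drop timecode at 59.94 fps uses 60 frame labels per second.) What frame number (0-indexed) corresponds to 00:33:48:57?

121737

Total seconds to the label: (0 × 3600 + 33 × 60 + 48) = 2028.
Frame index = 2028 × 60 + 57 = 121737.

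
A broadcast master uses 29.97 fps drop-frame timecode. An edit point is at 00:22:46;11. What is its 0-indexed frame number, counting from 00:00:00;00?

40951

Complete 10-minute blocks: 2, each 17982 frames → 35964.
Remaining 2 whole minutes in the current block: 1800 + 1 × 1798 = 3598 frames.
Within the current minute: 46 × 30 + 11 − 2 = 1389 (labels ;00/;01 skipped at this minute). Total = 35964 + 3598 + 1389 = 40951.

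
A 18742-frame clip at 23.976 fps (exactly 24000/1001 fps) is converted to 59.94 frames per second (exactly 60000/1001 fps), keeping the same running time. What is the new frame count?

Target frames = source frames × (target rate / source rate) = 18742 × (60000/1001)/(24000/1001) = 18742 × 5/2 = 46855.

46855 frames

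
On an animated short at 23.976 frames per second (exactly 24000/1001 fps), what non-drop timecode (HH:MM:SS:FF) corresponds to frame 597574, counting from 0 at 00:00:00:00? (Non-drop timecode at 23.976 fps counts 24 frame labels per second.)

597574 ÷ 24 = 24898 full seconds, remainder 22 frames.
24898 s = 6 h 54 min 58 s.
Timecode: 06:54:58:22.

06:54:58:22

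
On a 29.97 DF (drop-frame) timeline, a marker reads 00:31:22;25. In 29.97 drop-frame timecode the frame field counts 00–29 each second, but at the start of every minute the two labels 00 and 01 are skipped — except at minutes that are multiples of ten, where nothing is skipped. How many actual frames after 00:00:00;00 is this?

56429

Complete 10-minute blocks: 3, each 17982 frames → 53946.
Remaining 1 whole minute in the current block: 1800 + 0 × 1798 = 1800 frames.
Within the current minute: 22 × 30 + 25 − 2 = 683 (labels ;00/;01 skipped at this minute). Total = 53946 + 1800 + 683 = 56429.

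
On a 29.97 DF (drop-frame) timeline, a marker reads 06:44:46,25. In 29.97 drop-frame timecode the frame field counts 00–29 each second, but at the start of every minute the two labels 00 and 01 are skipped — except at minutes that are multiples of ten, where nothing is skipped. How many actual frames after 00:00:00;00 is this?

As if non-drop at 30 labels/s: (6 × 3600 + 44 × 60 + 46) × 30 + 25 = 728605.
Minute boundaries passed: 404; those not divisible by 10: 404 − 40 = 364; dropped labels = 2 × 364 = 728.
Actual frame index = 728605 − 728 = 727877.

727877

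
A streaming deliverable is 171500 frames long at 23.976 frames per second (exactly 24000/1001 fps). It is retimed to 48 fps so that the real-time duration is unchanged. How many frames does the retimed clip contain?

343343 frames

Target frames = source frames × (target rate / source rate) = 171500 × (48)/(24000/1001) = 171500 × 1001/500 = 343343.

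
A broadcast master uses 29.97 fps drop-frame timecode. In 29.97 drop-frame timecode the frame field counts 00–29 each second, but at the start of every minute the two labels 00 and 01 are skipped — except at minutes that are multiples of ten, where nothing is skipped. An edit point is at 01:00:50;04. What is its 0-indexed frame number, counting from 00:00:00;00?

Complete 10-minute blocks: 6, each 17982 frames → 107892.
Remaining 0 whole minutes in the current block: 0 frames.
Within the current minute: 50 × 30 + 4 = 1504. Total = 107892 + 0 + 1504 = 109396.

109396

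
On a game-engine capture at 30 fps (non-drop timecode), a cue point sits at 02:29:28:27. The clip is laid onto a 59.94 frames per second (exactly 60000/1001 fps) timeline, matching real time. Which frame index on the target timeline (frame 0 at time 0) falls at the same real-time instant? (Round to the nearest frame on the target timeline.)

Source frame index: (2×3600 + 29×60 + 28) × 30 + 27 = 269067.
Real time: 269067 / (30) = 89689/10 s.
Target frame: (89689/10) × (60000/1001) = 538134000/1001 ≈ 537596.404 → 537596.

frame 537596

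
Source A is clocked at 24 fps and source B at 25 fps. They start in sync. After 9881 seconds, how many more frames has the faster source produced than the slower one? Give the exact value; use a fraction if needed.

9881 frames

A emits 24 × 9881 = 237144 frames; B emits 25 × 9881 = 247025.
Difference = 9881 frames; B is ahead of A.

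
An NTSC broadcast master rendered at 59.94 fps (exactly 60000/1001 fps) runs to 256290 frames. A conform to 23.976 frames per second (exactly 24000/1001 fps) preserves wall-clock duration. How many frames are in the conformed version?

102516 frames

Target frames = source frames × (target rate / source rate) = 256290 × (24000/1001)/(60000/1001) = 256290 × 2/5 = 102516.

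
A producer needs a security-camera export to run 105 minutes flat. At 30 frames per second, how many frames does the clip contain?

189000 frames

105 min = 6300 s.
Frames = 6300 × 30 = 189000.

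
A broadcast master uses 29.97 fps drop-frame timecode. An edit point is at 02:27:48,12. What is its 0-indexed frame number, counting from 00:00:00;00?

Complete 10-minute blocks: 14, each 17982 frames → 251748.
Remaining 7 whole minutes in the current block: 1800 + 6 × 1798 = 12588 frames.
Within the current minute: 48 × 30 + 12 − 2 = 1450 (labels ;00/;01 skipped at this minute). Total = 251748 + 12588 + 1450 = 265786.

265786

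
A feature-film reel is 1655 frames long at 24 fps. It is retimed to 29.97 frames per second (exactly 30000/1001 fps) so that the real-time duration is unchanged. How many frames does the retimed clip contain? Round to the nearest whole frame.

Frames at target rate = 1655 × (30000/1001) / (24) = 2068750/1001 ≈ 2066.683.
Nearest whole frame: 2067.

2067 frames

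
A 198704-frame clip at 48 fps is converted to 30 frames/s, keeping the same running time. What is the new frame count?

124190 frames

Target frames = source frames × (target rate / source rate) = 198704 × (30)/(48) = 198704 × 5/8 = 124190.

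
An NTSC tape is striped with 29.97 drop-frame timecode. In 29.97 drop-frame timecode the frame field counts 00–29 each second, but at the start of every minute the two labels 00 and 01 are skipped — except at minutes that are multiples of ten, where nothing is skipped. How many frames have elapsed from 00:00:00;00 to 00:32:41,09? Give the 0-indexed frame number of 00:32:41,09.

58781

As if non-drop at 30 labels/s: (0 × 3600 + 32 × 60 + 41) × 30 + 9 = 58839.
Minute boundaries passed: 32; those not divisible by 10: 32 − 3 = 29; dropped labels = 2 × 29 = 58.
Actual frame index = 58839 − 58 = 58781.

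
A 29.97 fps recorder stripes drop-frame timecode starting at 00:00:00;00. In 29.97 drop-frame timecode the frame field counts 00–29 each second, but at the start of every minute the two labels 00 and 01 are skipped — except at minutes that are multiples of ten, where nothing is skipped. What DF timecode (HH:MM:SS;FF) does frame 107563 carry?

Each 10-minute DF block holds 10 × 60 × 30 − 9 × 2 = 17982 frames. 107563 ÷ 17982 → 5 full blocks, remainder 17653.
Within the partial block the first minute is 1800 frames and each further minute 1798, so 9 further minute boundaries passed. Total skipped labels = 18 × 5 + 2 × 9 = 108.
Non-drop label index = 107563 + 108 = 107671; at 30 labels/s that is 00:59:49:01, i.e. DF 00:59:49;01.

00:59:49;01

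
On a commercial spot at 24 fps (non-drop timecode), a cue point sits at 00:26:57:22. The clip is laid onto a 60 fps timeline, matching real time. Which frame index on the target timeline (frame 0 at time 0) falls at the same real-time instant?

frame 97075

Source frame index: (0×3600 + 26×60 + 57) × 24 + 22 = 38830.
Real time: 38830 / (24) = 19415/12 s.
Target frame: (19415/12) × (60) = 97075.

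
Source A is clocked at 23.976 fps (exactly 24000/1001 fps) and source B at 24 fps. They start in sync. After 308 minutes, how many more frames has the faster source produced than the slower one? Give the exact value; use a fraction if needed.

308 min = 18480 s.
A emits 24000/1001 × 18480 = 5760000/13 frames; B emits 24 × 18480 = 443520.
Difference = 5760/13 frames (≈ 443.0769); B is ahead of A.

5760/13 frames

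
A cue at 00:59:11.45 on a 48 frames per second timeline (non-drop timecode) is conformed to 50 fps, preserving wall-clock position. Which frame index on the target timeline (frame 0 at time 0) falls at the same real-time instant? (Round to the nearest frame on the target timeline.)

frame 177597

Source frame index: (0×3600 + 59×60 + 11) × 48 + 45 = 170493.
Real time: 170493 / (48) = 56831/16 s.
Target frame: (56831/16) × (50) = 1420775/8 ≈ 177596.875 → 177597.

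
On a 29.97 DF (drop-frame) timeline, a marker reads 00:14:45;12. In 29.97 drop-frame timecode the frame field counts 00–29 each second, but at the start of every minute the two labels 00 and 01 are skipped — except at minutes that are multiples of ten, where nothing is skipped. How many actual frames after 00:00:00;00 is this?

26536

Complete 10-minute blocks: 1, each 17982 frames → 17982.
Remaining 4 whole minutes in the current block: 1800 + 3 × 1798 = 7194 frames.
Within the current minute: 45 × 30 + 12 − 2 = 1360 (labels ;00/;01 skipped at this minute). Total = 17982 + 7194 + 1360 = 26536.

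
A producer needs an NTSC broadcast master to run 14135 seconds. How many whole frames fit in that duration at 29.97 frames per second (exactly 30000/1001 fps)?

Frames = 14135 × 30000/1001 = 38550000/91 ≈ 423626.3736.
Complete frames: 423626.

423626 frames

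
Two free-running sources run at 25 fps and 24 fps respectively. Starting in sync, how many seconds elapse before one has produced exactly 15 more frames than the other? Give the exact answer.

15 seconds

The gap grows by |24 − 25| = 1 frame per second.
Time for a 15-frame gap: 15 ÷ (1) = 15 s.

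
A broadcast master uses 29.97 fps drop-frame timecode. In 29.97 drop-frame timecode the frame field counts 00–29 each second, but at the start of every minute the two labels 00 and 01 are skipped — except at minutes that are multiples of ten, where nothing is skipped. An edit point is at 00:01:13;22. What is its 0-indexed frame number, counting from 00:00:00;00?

As if non-drop at 30 labels/s: (0 × 3600 + 1 × 60 + 13) × 30 + 22 = 2212.
Minute boundaries passed: 1; those not divisible by 10: 1 − 0 = 1; dropped labels = 2 × 1 = 2.
Actual frame index = 2212 − 2 = 2210.

2210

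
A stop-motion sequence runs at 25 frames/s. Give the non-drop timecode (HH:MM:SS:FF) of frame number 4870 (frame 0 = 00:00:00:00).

00:03:14:20

4870 ÷ 25 = 194 full seconds, remainder 20 frames.
194 s = 0 h 3 min 14 s.
Timecode: 00:03:14:20.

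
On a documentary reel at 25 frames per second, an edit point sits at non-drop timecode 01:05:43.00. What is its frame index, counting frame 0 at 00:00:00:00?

frame 98575

Total seconds to the label: (1 × 3600 + 5 × 60 + 43) = 3943.
Frame index = 3943 × 25 + 0 = 98575.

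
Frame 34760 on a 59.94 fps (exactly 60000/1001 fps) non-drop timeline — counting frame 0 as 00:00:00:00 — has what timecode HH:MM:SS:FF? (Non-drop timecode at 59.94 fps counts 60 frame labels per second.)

34760 ÷ 60 = 579 full seconds, remainder 20 frames.
579 s = 0 h 9 min 39 s.
Timecode: 00:09:39:20.

00:09:39:20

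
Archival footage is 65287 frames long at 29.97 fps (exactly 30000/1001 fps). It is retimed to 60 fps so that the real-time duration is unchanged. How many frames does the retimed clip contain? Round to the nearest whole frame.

130705 frames

Frames at target rate = 65287 × (60) / (30000/1001) = 65352287/500 ≈ 130704.574.
Nearest whole frame: 130705.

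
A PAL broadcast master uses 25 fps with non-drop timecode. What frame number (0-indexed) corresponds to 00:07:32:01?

frame 11301

Total seconds to the label: (0 × 3600 + 7 × 60 + 32) = 452.
Frame index = 452 × 25 + 1 = 11301.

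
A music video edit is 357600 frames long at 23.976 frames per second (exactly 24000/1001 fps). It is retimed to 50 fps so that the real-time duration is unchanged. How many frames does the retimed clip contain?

745745 frames

Target frames = source frames × (target rate / source rate) = 357600 × (50)/(24000/1001) = 357600 × 1001/480 = 745745.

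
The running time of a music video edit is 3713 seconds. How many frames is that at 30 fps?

111390 frames

Frames = 3713 × 30 = 111390.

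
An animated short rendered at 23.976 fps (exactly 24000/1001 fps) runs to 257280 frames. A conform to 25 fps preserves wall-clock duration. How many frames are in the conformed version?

Target frames = source frames × (target rate / source rate) = 257280 × (25)/(24000/1001) = 257280 × 1001/960 = 268268.

268268 frames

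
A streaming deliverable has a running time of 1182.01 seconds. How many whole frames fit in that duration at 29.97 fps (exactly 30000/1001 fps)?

Frames = 1182.01 × 30000/1001 = 35460300/1001 ≈ 35424.8751.
Complete frames: 35424.

35424 frames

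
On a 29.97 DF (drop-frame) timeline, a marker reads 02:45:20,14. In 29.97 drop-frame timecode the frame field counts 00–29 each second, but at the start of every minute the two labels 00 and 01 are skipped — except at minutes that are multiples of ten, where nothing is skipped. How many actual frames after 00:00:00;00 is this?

297316

As if non-drop at 30 labels/s: (2 × 3600 + 45 × 60 + 20) × 30 + 14 = 297614.
Minute boundaries passed: 165; those not divisible by 10: 165 − 16 = 149; dropped labels = 2 × 149 = 298.
Actual frame index = 297614 − 298 = 297316.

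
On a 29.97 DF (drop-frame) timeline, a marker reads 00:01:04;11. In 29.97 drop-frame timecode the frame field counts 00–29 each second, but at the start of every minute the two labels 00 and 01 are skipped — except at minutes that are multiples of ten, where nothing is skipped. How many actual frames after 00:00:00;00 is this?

As if non-drop at 30 labels/s: (0 × 3600 + 1 × 60 + 4) × 30 + 11 = 1931.
Minute boundaries passed: 1; those not divisible by 10: 1 − 0 = 1; dropped labels = 2 × 1 = 2.
Actual frame index = 1931 − 2 = 1929.

1929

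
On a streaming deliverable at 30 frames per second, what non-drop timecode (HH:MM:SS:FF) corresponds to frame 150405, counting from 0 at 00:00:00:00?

01:23:33:15

150405 ÷ 30 = 5013 full seconds, remainder 15 frames.
5013 s = 1 h 23 min 33 s.
Timecode: 01:23:33:15.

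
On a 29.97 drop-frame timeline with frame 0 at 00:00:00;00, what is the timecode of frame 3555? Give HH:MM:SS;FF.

Ten DF minutes hold 17982 frames, so frame 3555 lies in block 0 (frames 0–17981) with 3555 frames into that block.
The block's first minute is 1800 frames and the rest 1798 each; 3555 frames reaches minute 1, so 0 × 18 + 1 × 2 = 2 labels have been skipped so far.
Adding those back, label number 3555 + 2 = 3557 at 30 labels/s is 118 s + 17 f = 0 h 1 min 58 s frame 17, i.e. 00:01:58;17.

00:01:58;17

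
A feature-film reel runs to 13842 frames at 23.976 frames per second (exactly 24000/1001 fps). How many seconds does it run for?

Running time = 13842 / (24000/1001) = 577.32675 s.

577.32675 seconds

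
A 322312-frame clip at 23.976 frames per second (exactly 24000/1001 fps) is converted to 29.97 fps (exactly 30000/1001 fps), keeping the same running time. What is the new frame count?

402890 frames

Target frames = source frames × (target rate / source rate) = 322312 × (30000/1001)/(24000/1001) = 322312 × 5/4 = 402890.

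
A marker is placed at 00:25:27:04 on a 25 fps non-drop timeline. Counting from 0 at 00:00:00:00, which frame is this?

Total seconds to the label: (0 × 3600 + 25 × 60 + 27) = 1527.
Frame index = 1527 × 25 + 4 = 38179.

38179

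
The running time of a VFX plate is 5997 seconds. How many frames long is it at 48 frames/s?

287856 frames

Frames = 5997 × 48 = 287856.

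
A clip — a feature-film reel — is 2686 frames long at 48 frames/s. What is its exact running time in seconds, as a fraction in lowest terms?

Running time = 2686 ÷ (48) = 2686 × 1/48 = 1343/24 s.

1343/24 seconds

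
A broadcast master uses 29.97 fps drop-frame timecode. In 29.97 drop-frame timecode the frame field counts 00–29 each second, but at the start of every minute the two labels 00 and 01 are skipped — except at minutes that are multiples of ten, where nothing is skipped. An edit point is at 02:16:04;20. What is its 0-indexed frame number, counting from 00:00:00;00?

As if non-drop at 30 labels/s: (2 × 3600 + 16 × 60 + 4) × 30 + 20 = 244940.
Minute boundaries passed: 136; those not divisible by 10: 136 − 13 = 123; dropped labels = 2 × 123 = 246.
Actual frame index = 244940 − 246 = 244694.

244694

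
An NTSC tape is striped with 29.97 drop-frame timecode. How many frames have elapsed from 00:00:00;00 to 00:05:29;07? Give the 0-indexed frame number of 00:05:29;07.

9867

As if non-drop at 30 labels/s: (0 × 3600 + 5 × 60 + 29) × 30 + 7 = 9877.
Minute boundaries passed: 5; those not divisible by 10: 5 − 0 = 5; dropped labels = 2 × 5 = 10.
Actual frame index = 9877 − 10 = 9867.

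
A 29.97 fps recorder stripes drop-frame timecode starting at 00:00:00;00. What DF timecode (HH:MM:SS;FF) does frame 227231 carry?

02:06:21;29

Ten DF minutes hold 17982 frames, so frame 227231 lies in block 12 (frames 215784–233765) with 11447 frames into that block.
The block's first minute is 1800 frames and the rest 1798 each; 11447 frames reaches minute 6, so 12 × 18 + 6 × 2 = 228 labels have been skipped so far.
Adding those back, label number 227231 + 228 = 227459 at 30 labels/s is 7581 s + 29 f = 2 h 6 min 21 s frame 29, i.e. 02:06:21;29.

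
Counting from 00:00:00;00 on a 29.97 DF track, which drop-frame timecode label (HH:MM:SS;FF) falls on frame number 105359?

Ten DF minutes hold 17982 frames, so frame 105359 lies in block 5 (frames 89910–107891) with 15449 frames into that block.
The block's first minute is 1800 frames and the rest 1798 each; 15449 frames reaches minute 8, so 5 × 18 + 8 × 2 = 106 labels have been skipped so far.
Adding those back, label number 105359 + 106 = 105465 at 30 labels/s is 3515 s + 15 f = 0 h 58 min 35 s frame 15, i.e. 00:58:35;15.

00:58:35;15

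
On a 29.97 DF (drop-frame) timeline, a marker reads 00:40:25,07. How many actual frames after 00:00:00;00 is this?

72685

Complete 10-minute blocks: 4, each 17982 frames → 71928.
Remaining 0 whole minutes in the current block: 0 frames.
Within the current minute: 25 × 30 + 7 = 757. Total = 71928 + 0 + 757 = 72685.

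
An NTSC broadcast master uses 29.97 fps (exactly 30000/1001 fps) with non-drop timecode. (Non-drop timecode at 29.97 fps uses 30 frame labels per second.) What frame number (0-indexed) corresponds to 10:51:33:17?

frame 1172807

Total seconds to the label: (10 × 3600 + 51 × 60 + 33) = 39093.
Frame index = 39093 × 30 + 17 = 1172807.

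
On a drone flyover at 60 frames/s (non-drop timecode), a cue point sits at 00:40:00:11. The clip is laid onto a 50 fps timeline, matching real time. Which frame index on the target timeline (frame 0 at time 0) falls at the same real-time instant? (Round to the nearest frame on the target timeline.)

Source frame index: (0×3600 + 40×60 + 0) × 60 + 11 = 144011.
Real time: 144011 / (60) = 144011/60 s.
Target frame: (144011/60) × (50) = 720055/6 ≈ 120009.167 → 120009.

frame 120009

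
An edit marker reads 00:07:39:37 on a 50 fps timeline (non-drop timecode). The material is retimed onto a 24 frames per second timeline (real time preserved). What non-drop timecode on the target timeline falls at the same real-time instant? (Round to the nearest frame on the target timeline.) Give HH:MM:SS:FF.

00:07:39:18

Source frame index: (0×3600 + 7×60 + 39) × 50 + 37 = 22987.
Real time: 22987 / (50) = 22987/50 s.
Target frame: (22987/50) × (24) = 275844/25 ≈ 11033.760 → 11034.
At 24 labels/s: frame 11034 → 00:07:39:18.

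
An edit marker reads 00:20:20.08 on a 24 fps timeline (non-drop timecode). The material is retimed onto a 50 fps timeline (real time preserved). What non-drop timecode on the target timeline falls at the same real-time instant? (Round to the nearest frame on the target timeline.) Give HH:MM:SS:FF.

Source frame index: (0×3600 + 20×60 + 20) × 24 + 8 = 29288.
Real time: 29288 / (24) = 3661/3 s.
Target frame: (3661/3) × (50) = 183050/3 ≈ 61016.667 → 61017.
At 50 labels/s: frame 61017 → 00:20:20:17.

00:20:20:17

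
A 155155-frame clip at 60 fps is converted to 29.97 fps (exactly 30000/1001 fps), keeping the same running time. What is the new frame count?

Target frames = source frames × (target rate / source rate) = 155155 × (30000/1001)/(60) = 155155 × 500/1001 = 77500.

77500 frames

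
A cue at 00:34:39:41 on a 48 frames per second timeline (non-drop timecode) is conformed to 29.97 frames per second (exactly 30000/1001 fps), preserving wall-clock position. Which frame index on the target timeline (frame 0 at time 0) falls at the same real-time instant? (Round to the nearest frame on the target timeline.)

Source frame index: (0×3600 + 34×60 + 39) × 48 + 41 = 99833.
Real time: 99833 / (48) = 99833/48 s.
Target frame: (99833/48) × (30000/1001) = 62395625/1001 ≈ 62333.292 → 62333.

frame 62333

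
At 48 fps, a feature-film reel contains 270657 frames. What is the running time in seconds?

Running time = 270657 / (48) = 5638.6875 s.

5638.6875 seconds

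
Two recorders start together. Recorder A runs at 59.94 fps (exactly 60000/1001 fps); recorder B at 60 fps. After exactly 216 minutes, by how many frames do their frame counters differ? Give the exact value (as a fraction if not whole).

777600/1001 frames

216 min = 12960 s.
A emits 60000/1001 × 12960 = 777600000/1001 frames; B emits 60 × 12960 = 777600.
Difference = 777600/1001 frames (≈ 776.8232); B is ahead of A.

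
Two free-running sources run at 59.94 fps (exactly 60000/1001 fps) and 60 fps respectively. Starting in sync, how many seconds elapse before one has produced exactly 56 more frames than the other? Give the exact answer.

14014/15 seconds

The gap grows by |60 − 60000/1001| = 60/1001 frames per second.
Time for a 56-frame gap: 56 ÷ (60/1001) = 14014/15 s.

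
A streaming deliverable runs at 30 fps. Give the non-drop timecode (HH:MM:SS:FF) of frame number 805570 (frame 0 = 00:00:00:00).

07:27:32:10

805570 ÷ 30 = 26852 full seconds, remainder 10 frames.
26852 s = 7 h 27 min 32 s.
Timecode: 07:27:32:10.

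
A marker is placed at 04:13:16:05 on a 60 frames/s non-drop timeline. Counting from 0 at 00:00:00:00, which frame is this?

Total seconds to the label: (4 × 3600 + 13 × 60 + 16) = 15196.
Frame index = 15196 × 60 + 5 = 911765.

frame 911765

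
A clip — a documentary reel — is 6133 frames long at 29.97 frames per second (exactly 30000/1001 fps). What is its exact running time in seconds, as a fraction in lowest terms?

6139133/30000 seconds

Running time = 6133 ÷ (30000/1001) = 6133 × 1001/30000 = 6139133/30000 s.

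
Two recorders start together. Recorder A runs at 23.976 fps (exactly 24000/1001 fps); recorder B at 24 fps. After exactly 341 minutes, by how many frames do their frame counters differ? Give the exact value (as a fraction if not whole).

44640/91 frames

341 min = 20460 s.
A emits 24000/1001 × 20460 = 44640000/91 frames; B emits 24 × 20460 = 491040.
Difference = 44640/91 frames (≈ 490.5495); B is ahead of A.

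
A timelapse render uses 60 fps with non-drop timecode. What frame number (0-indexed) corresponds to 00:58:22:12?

frame 210132

Total seconds to the label: (0 × 3600 + 58 × 60 + 22) = 3502.
Frame index = 3502 × 60 + 12 = 210132.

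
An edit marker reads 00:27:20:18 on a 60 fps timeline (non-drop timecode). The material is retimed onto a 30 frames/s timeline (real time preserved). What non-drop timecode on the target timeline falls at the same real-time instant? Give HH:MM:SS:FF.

Source frame index: (0×3600 + 27×60 + 20) × 60 + 18 = 98418.
Real time: 98418 / (60) = 16403/10 s.
Target frame: (16403/10) × (30) = 49209.
At 30 labels/s: frame 49209 → 00:27:20:09.

00:27:20:09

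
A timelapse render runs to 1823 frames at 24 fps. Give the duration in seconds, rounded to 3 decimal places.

Running time = 1823 × 1/24 = 1823/24 s ≈ 75.958 s.

75.958 seconds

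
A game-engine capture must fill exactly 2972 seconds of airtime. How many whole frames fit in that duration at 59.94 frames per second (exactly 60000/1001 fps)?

178141 frames

Frames = 2972 × 60000/1001 = 178320000/1001 ≈ 178141.8581.
Complete frames: 178141.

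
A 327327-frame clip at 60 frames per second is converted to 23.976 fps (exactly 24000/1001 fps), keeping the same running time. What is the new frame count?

Target frames = source frames × (target rate / source rate) = 327327 × (24000/1001)/(60) = 327327 × 400/1001 = 130800.

130800 frames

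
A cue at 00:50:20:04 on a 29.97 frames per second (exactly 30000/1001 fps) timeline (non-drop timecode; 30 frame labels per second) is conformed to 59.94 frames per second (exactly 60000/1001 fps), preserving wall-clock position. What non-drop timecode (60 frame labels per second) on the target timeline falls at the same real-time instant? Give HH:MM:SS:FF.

00:50:20:08

Source frame index: (0×3600 + 50×60 + 20) × 30 + 4 = 90604.
Real time: 90604 / (30000/1001) = 22673651/7500 s.
Target frame: (22673651/7500) × (60000/1001) = 181208.
At 60 labels/s: frame 181208 → 00:50:20:08.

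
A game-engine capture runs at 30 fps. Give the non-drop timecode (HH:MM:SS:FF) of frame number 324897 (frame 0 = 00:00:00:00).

03:00:29:27

324897 ÷ 30 = 10829 full seconds, remainder 27 frames.
10829 s = 3 h 0 min 29 s.
Timecode: 03:00:29:27.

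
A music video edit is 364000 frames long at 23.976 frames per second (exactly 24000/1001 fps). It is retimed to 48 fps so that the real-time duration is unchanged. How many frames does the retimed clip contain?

728728 frames

Target frames = source frames × (target rate / source rate) = 364000 × (48)/(24000/1001) = 364000 × 1001/500 = 728728.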